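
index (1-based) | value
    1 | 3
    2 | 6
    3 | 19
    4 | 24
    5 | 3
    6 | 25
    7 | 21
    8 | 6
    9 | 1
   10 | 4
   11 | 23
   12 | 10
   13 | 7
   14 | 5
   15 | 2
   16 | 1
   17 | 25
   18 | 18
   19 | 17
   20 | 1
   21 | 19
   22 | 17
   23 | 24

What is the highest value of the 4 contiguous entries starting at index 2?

Elements at indices 2..5: 6, 19, 24, 3
max(6, 19, 24, 3) = 24

24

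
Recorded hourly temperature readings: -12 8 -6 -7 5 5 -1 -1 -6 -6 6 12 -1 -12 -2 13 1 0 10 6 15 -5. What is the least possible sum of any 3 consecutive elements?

[-12, 8, -6] → sum -10
[8, -6, -7] → sum -5
[-6, -7, 5] → sum -8
[-7, 5, 5] → sum 3
[5, 5, -1] → sum 9
[5, -1, -1] → sum 3
[-1, -1, -6] → sum -8
[-1, -6, -6] → sum -13
[-6, -6, 6] → sum -6
[-6, 6, 12] → sum 12
[6, 12, -1] → sum 17
[12, -1, -12] → sum -1
[-1, -12, -2] → sum -15
[-12, -2, 13] → sum -1
[-2, 13, 1] → sum 12
[13, 1, 0] → sum 14
[1, 0, 10] → sum 11
[0, 10, 6] → sum 16
[10, 6, 15] → sum 31
[6, 15, -5] → sum 16
Least of these is -15.

-15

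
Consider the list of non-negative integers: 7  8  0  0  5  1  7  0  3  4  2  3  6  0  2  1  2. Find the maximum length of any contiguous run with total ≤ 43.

15

Extend to the right; shrink from the left whenever the sum exceeds 43:
[7] sum 7 len 1
[7, 8] sum 15 len 2
[7, 8, 0] sum 15 len 3
[7, 8, 0, 0] sum 15 len 4
[7, 8, 0, 0, 5] sum 20 len 5
[7, 8, 0, 0, 5, 1] sum 21 len 6
[7, 8, 0, 0, 5, 1, 7] sum 28 len 7
[7, 8, 0, 0, 5, 1, 7, 0] sum 28 len 8
[7, 8, 0, 0, 5, 1, 7, 0, 3] sum 31 len 9
[7, 8, 0, 0, 5, 1, 7, 0, 3, 4] sum 35 len 10
[7, 8, 0, 0, 5, 1, 7, 0, 3, 4, 2] sum 37 len 11
[7, 8, 0, 0, 5, 1, 7, 0, 3, 4, 2, 3] sum 40 len 12
[8, 0, 0, 5, 1, 7, 0, 3, 4, 2, 3, 6] sum 39 len 12
[8, 0, 0, 5, 1, 7, 0, 3, 4, 2, 3, 6, 0] sum 39 len 13
[8, 0, 0, 5, 1, 7, 0, 3, 4, 2, 3, 6, 0, 2] sum 41 len 14
[8, 0, 0, 5, 1, 7, 0, 3, 4, 2, 3, 6, 0, 2, 1] sum 42 len 15
[0, 0, 5, 1, 7, 0, 3, 4, 2, 3, 6, 0, 2, 1, 2] sum 36 len 15
Longest length seen: 15.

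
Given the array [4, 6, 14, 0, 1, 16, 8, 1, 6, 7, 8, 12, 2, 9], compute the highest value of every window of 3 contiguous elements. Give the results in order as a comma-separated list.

4 6 14 → max 14
6 14 0 → max 14
14 0 1 → max 14
0 1 16 → max 16
1 16 8 → max 16
16 8 1 → max 16
8 1 6 → max 8
1 6 7 → max 7
6 7 8 → max 8
7 8 12 → max 12
8 12 2 → max 12
12 2 9 → max 12

14, 14, 14, 16, 16, 16, 8, 7, 8, 12, 12, 12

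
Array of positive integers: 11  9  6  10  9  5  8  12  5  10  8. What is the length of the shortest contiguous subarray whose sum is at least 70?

8

add 11: running sum 11 < 70
add 9: running sum 20 < 70
add 6: running sum 26 < 70
add 10: running sum 36 < 70
add 9: running sum 45 < 70
add 5: running sum 50 < 70
add 8: running sum 58 < 70
end 7: [11, 9, 6, 10, 9, 5, 8, 12] sum 70, len 8
end 8: [11, 9, 6, 10, 9, 5, 8, 12, 5] sum 75, len 9
end 9: [9, 6, 10, 9, 5, 8, 12, 5, 10] sum 74, len 9
end 10: [6, 10, 9, 5, 8, 12, 5, 10, 8] sum 73, len 9
Shortest qualifying length: 8.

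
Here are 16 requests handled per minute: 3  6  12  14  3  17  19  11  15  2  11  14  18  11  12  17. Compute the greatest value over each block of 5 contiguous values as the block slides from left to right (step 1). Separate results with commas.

14, 17, 19, 19, 19, 19, 19, 15, 18, 18, 18, 18

Sliding a size-5 window across the 16 values:
[3, 6, 12, 14, 3] → max 14
[6, 12, 14, 3, 17] → max 17
[12, 14, 3, 17, 19] → max 19
[14, 3, 17, 19, 11] → max 19
[3, 17, 19, 11, 15] → max 19
[17, 19, 11, 15, 2] → max 19
[19, 11, 15, 2, 11] → max 19
[11, 15, 2, 11, 14] → max 15
[15, 2, 11, 14, 18] → max 18
[2, 11, 14, 18, 11] → max 18
[11, 14, 18, 11, 12] → max 18
[14, 18, 11, 12, 17] → max 18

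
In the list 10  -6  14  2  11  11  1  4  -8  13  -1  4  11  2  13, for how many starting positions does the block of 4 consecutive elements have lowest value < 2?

(10, -6, 14, 2) → min -6  < 2 ✓
(-6, 14, 2, 11) → min -6  < 2 ✓
(14, 2, 11, 11) → min 2
(2, 11, 11, 1) → min 1  < 2 ✓
(11, 11, 1, 4) → min 1  < 2 ✓
(11, 1, 4, -8) → min -8  < 2 ✓
(1, 4, -8, 13) → min -8  < 2 ✓
(4, -8, 13, -1) → min -8  < 2 ✓
(-8, 13, -1, 4) → min -8  < 2 ✓
(13, -1, 4, 11) → min -1  < 2 ✓
(-1, 4, 11, 2) → min -1  < 2 ✓
(4, 11, 2, 13) → min 2
10 windows satisfy the condition.

10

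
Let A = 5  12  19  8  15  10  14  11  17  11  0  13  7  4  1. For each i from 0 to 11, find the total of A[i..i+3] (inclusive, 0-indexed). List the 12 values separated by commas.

44, 54, 52, 47, 50, 52, 53, 39, 41, 31, 24, 25

Sliding a size-4 window across the 15 values:
(5, 12, 19, 8) → sum 44
(12, 19, 8, 15) → sum 54
(19, 8, 15, 10) → sum 52
(8, 15, 10, 14) → sum 47
(15, 10, 14, 11) → sum 50
(10, 14, 11, 17) → sum 52
(14, 11, 17, 11) → sum 53
(11, 17, 11, 0) → sum 39
(17, 11, 0, 13) → sum 41
(11, 0, 13, 7) → sum 31
(0, 13, 7, 4) → sum 24
(13, 7, 4, 1) → sum 25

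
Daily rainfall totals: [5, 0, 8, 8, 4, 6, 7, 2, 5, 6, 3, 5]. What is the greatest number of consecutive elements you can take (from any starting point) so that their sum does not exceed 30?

6

→ 5: sum 5, len 1
→ 0: sum 5, len 2
→ 8: sum 13, len 3
→ 8: sum 21, len 4
→ 4: sum 25, len 5
→ 6 (dropped 5): sum 26, len 5
→ 7 (dropped 0, 8): sum 25, len 4
→ 2: sum 27, len 5
→ 5 (dropped 8): sum 24, len 5
→ 6: sum 30, len 6
→ 3 (dropped 4): sum 29, len 6
→ 5 (dropped 6): sum 28, len 6
Longest length seen: 6.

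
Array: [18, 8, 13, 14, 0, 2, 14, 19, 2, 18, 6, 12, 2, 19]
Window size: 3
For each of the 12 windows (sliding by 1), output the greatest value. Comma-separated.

18, 14, 14, 14, 14, 19, 19, 19, 18, 18, 12, 19

[18, 8, 13] → max 18
[8, 13, 14] → max 14
[13, 14, 0] → max 14
[14, 0, 2] → max 14
[0, 2, 14] → max 14
[2, 14, 19] → max 19
[14, 19, 2] → max 19
[19, 2, 18] → max 19
[2, 18, 6] → max 18
[18, 6, 12] → max 18
[6, 12, 2] → max 12
[12, 2, 19] → max 19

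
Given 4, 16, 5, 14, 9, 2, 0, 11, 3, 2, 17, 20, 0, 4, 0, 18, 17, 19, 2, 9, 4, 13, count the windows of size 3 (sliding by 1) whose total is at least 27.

8

(4, 16, 5) → sum 25
(16, 5, 14) → sum 35  ≥ 27 ✓
(5, 14, 9) → sum 28  ≥ 27 ✓
(14, 9, 2) → sum 25
(9, 2, 0) → sum 11
(2, 0, 11) → sum 13
(0, 11, 3) → sum 14
(11, 3, 2) → sum 16
(3, 2, 17) → sum 22
(2, 17, 20) → sum 39  ≥ 27 ✓
(17, 20, 0) → sum 37  ≥ 27 ✓
(20, 0, 4) → sum 24
(0, 4, 0) → sum 4
(4, 0, 18) → sum 22
(0, 18, 17) → sum 35  ≥ 27 ✓
(18, 17, 19) → sum 54  ≥ 27 ✓
(17, 19, 2) → sum 38  ≥ 27 ✓
(19, 2, 9) → sum 30  ≥ 27 ✓
(2, 9, 4) → sum 15
(9, 4, 13) → sum 26
8 windows satisfy the condition.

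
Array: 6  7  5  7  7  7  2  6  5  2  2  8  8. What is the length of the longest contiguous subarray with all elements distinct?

4

[6] len 1
[6, 7] len 2
[6, 7, 5] len 3
[5, 7] len 2
[7] len 1
[7] len 1
[7, 2] len 2
[7, 2, 6] len 3
[7, 2, 6, 5] len 4
[6, 5, 2] len 3
[2] len 1
[2, 8] len 2
[8] len 1
Longest all-distinct length: 4.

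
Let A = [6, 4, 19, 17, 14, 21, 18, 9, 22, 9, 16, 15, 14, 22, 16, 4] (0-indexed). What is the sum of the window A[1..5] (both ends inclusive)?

Elements at indices 1..5: 4, 19, 17, 14, 21
sum(4, 19, 17, 14, 21) = 75

75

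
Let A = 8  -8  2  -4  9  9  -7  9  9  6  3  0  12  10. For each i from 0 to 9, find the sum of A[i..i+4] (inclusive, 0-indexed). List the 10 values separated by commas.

7, 8, 9, 16, 29, 26, 20, 27, 30, 31

Sliding a size-5 window across the 14 values:
(8, -8, 2, -4, 9) → sum 7
(-8, 2, -4, 9, 9) → sum 8
(2, -4, 9, 9, -7) → sum 9
(-4, 9, 9, -7, 9) → sum 16
(9, 9, -7, 9, 9) → sum 29
(9, -7, 9, 9, 6) → sum 26
(-7, 9, 9, 6, 3) → sum 20
(9, 9, 6, 3, 0) → sum 27
(9, 6, 3, 0, 12) → sum 30
(6, 3, 0, 12, 10) → sum 31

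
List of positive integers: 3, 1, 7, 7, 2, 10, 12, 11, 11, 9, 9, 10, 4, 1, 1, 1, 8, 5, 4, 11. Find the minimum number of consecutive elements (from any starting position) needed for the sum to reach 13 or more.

2

add 3: running sum 3 < 13
add 1: running sum 4 < 13
add 7: running sum 11 < 13
end 3: [7, 7] sum 14, len 2
end 4: [7, 7, 2] sum 16, len 3
end 5: [7, 2, 10] sum 19, len 3
end 6: [10, 12] sum 22, len 2
end 7: [12, 11] sum 23, len 2
end 8: [11, 11] sum 22, len 2
end 9: [11, 9] sum 20, len 2
end 10: [9, 9] sum 18, len 2
end 11: [9, 10] sum 19, len 2
end 12: [10, 4] sum 14, len 2
end 13: [10, 4, 1] sum 15, len 3
end 14: [10, 4, 1, 1] sum 16, len 4
end 15: [10, 4, 1, 1, 1] sum 17, len 5
end 16: [4, 1, 1, 1, 8] sum 15, len 5
end 17: [8, 5] sum 13, len 2
end 18: [8, 5, 4] sum 17, len 3
end 19: [4, 11] sum 15, len 2
Shortest qualifying length: 2.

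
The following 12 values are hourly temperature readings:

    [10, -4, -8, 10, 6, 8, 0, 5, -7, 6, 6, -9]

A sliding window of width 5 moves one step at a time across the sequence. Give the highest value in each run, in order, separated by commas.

[10, -4, -8, 10, 6] → max 10
[-4, -8, 10, 6, 8] → max 10
[-8, 10, 6, 8, 0] → max 10
[10, 6, 8, 0, 5] → max 10
[6, 8, 0, 5, -7] → max 8
[8, 0, 5, -7, 6] → max 8
[0, 5, -7, 6, 6] → max 6
[5, -7, 6, 6, -9] → max 6

10, 10, 10, 10, 8, 8, 6, 6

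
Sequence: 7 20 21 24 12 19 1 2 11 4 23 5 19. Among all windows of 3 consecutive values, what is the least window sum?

[7, 20, 21] → sum 48
[20, 21, 24] → sum 65
[21, 24, 12] → sum 57
[24, 12, 19] → sum 55
[12, 19, 1] → sum 32
[19, 1, 2] → sum 22
[1, 2, 11] → sum 14
[2, 11, 4] → sum 17
[11, 4, 23] → sum 38
[4, 23, 5] → sum 32
[23, 5, 19] → sum 47
Least of these is 14.

14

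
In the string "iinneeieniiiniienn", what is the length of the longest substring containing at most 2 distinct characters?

[i] 1 distinct, len 1
[i, i] 1 distinct, len 2
[i, i, n] 2 distinct, len 3
[i, i, n, n] 2 distinct, len 4
[n, n, e] 2 distinct, len 3
[n, n, e, e] 2 distinct, len 4
[e, e, i] 2 distinct, len 3
[e, e, i, e] 2 distinct, len 4
[e, n] 2 distinct, len 2
[n, i] 2 distinct, len 2
[n, i, i] 2 distinct, len 3
[n, i, i, i] 2 distinct, len 4
[n, i, i, i, n] 2 distinct, len 5
[n, i, i, i, n, i] 2 distinct, len 6
[n, i, i, i, n, i, i] 2 distinct, len 7
[i, i, e] 2 distinct, len 3
[e, n] 2 distinct, len 2
[e, n, n] 2 distinct, len 3
Longest length with ≤2 distinct: 7.

7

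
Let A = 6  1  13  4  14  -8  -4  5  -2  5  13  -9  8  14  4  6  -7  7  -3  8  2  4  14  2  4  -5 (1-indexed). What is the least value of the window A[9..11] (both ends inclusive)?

-2

Elements at indices 9..11: -2, 5, 13
min(-2, 5, 13) = -2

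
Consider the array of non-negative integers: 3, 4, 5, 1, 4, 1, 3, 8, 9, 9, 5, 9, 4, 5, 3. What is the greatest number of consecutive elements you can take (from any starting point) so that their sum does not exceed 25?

7

[3] sum 3 len 1
[3, 4] sum 7 len 2
[3, 4, 5] sum 12 len 3
[3, 4, 5, 1] sum 13 len 4
[3, 4, 5, 1, 4] sum 17 len 5
[3, 4, 5, 1, 4, 1] sum 18 len 6
[3, 4, 5, 1, 4, 1, 3] sum 21 len 7
[5, 1, 4, 1, 3, 8] sum 22 len 6
[4, 1, 3, 8, 9] sum 25 len 5
[9, 9] sum 18 len 2
[9, 9, 5] sum 23 len 3
[9, 5, 9] sum 23 len 3
[5, 9, 4] sum 18 len 3
[5, 9, 4, 5] sum 23 len 4
[9, 4, 5, 3] sum 21 len 4
Longest length seen: 7.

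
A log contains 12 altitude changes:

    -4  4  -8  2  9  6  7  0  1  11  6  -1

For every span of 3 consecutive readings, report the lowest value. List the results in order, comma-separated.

(-4, 4, -8) → min -8
(4, -8, 2) → min -8
(-8, 2, 9) → min -8
(2, 9, 6) → min 2
(9, 6, 7) → min 6
(6, 7, 0) → min 0
(7, 0, 1) → min 0
(0, 1, 11) → min 0
(1, 11, 6) → min 1
(11, 6, -1) → min -1

-8, -8, -8, 2, 6, 0, 0, 0, 1, -1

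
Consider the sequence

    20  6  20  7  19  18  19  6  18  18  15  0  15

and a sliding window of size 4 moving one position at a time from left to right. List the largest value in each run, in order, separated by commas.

20, 20, 20, 19, 19, 19, 19, 18, 18, 18

(20, 6, 20, 7) → max 20
(6, 20, 7, 19) → max 20
(20, 7, 19, 18) → max 20
(7, 19, 18, 19) → max 19
(19, 18, 19, 6) → max 19
(18, 19, 6, 18) → max 19
(19, 6, 18, 18) → max 19
(6, 18, 18, 15) → max 18
(18, 18, 15, 0) → max 18
(18, 15, 0, 15) → max 18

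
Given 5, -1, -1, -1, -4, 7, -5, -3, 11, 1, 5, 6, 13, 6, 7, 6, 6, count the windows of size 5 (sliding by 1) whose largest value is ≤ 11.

[5, -1, -1, -1, -4] → max 5  ≤ 11 ✓
[-1, -1, -1, -4, 7] → max 7  ≤ 11 ✓
[-1, -1, -4, 7, -5] → max 7  ≤ 11 ✓
[-1, -4, 7, -5, -3] → max 7  ≤ 11 ✓
[-4, 7, -5, -3, 11] → max 11  ≤ 11 ✓
[7, -5, -3, 11, 1] → max 11  ≤ 11 ✓
[-5, -3, 11, 1, 5] → max 11  ≤ 11 ✓
[-3, 11, 1, 5, 6] → max 11  ≤ 11 ✓
[11, 1, 5, 6, 13] → max 13
[1, 5, 6, 13, 6] → max 13
[5, 6, 13, 6, 7] → max 13
[6, 13, 6, 7, 6] → max 13
[13, 6, 7, 6, 6] → max 13
8 windows satisfy the condition.

8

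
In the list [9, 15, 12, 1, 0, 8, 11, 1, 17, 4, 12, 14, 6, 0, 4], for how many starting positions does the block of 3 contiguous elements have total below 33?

11

[9, 15, 12] → sum 36
[15, 12, 1] → sum 28  < 33 ✓
[12, 1, 0] → sum 13  < 33 ✓
[1, 0, 8] → sum 9  < 33 ✓
[0, 8, 11] → sum 19  < 33 ✓
[8, 11, 1] → sum 20  < 33 ✓
[11, 1, 17] → sum 29  < 33 ✓
[1, 17, 4] → sum 22  < 33 ✓
[17, 4, 12] → sum 33
[4, 12, 14] → sum 30  < 33 ✓
[12, 14, 6] → sum 32  < 33 ✓
[14, 6, 0] → sum 20  < 33 ✓
[6, 0, 4] → sum 10  < 33 ✓
11 windows satisfy the condition.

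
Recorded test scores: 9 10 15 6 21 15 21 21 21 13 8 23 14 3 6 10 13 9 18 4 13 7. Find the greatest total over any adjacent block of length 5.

99

(9, 10, 15, 6, 21) → sum 61
(10, 15, 6, 21, 15) → sum 67
(15, 6, 21, 15, 21) → sum 78
(6, 21, 15, 21, 21) → sum 84
(21, 15, 21, 21, 21) → sum 99
(15, 21, 21, 21, 13) → sum 91
(21, 21, 21, 13, 8) → sum 84
(21, 21, 13, 8, 23) → sum 86
(21, 13, 8, 23, 14) → sum 79
(13, 8, 23, 14, 3) → sum 61
(8, 23, 14, 3, 6) → sum 54
(23, 14, 3, 6, 10) → sum 56
(14, 3, 6, 10, 13) → sum 46
(3, 6, 10, 13, 9) → sum 41
(6, 10, 13, 9, 18) → sum 56
(10, 13, 9, 18, 4) → sum 54
(13, 9, 18, 4, 13) → sum 57
(9, 18, 4, 13, 7) → sum 51
Greatest of these is 99.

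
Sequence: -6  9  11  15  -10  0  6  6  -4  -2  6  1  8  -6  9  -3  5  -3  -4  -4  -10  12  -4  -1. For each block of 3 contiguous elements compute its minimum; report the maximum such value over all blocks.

(-6, 9, 11) → min -6
(9, 11, 15) → min 9
(11, 15, -10) → min -10
(15, -10, 0) → min -10
(-10, 0, 6) → min -10
(0, 6, 6) → min 0
(6, 6, -4) → min -4
(6, -4, -2) → min -4
(-4, -2, 6) → min -4
(-2, 6, 1) → min -2
(6, 1, 8) → min 1
(1, 8, -6) → min -6
(8, -6, 9) → min -6
(-6, 9, -3) → min -6
(9, -3, 5) → min -3
(-3, 5, -3) → min -3
(5, -3, -4) → min -4
(-3, -4, -4) → min -4
(-4, -4, -10) → min -10
(-4, -10, 12) → min -10
(-10, 12, -4) → min -10
(12, -4, -1) → min -4
Maximum of these is 9.

9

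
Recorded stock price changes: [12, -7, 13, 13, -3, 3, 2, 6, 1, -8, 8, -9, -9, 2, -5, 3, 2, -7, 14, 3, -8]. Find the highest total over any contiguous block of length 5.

Window sums for each of the 17 positions:
12 -7 13 13 -3 → sum 28
-7 13 13 -3 3 → sum 19
13 13 -3 3 2 → sum 28
13 -3 3 2 6 → sum 21
-3 3 2 6 1 → sum 9
3 2 6 1 -8 → sum 4
2 6 1 -8 8 → sum 9
6 1 -8 8 -9 → sum -2
1 -8 8 -9 -9 → sum -17
-8 8 -9 -9 2 → sum -16
8 -9 -9 2 -5 → sum -13
-9 -9 2 -5 3 → sum -18
-9 2 -5 3 2 → sum -7
2 -5 3 2 -7 → sum -5
-5 3 2 -7 14 → sum 7
3 2 -7 14 3 → sum 15
2 -7 14 3 -8 → sum 4
Highest of these is 28.

28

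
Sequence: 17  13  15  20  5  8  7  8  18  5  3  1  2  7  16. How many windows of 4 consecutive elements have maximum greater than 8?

17 13 15 20 → max 20  > 8 ✓
13 15 20 5 → max 20  > 8 ✓
15 20 5 8 → max 20  > 8 ✓
20 5 8 7 → max 20  > 8 ✓
5 8 7 8 → max 8
8 7 8 18 → max 18  > 8 ✓
7 8 18 5 → max 18  > 8 ✓
8 18 5 3 → max 18  > 8 ✓
18 5 3 1 → max 18  > 8 ✓
5 3 1 2 → max 5
3 1 2 7 → max 7
1 2 7 16 → max 16  > 8 ✓
9 windows satisfy the condition.

9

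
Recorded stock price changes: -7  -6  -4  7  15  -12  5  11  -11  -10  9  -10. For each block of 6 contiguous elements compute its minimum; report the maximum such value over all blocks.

-11

[-7, -6, -4, 7, 15, -12] → min -12
[-6, -4, 7, 15, -12, 5] → min -12
[-4, 7, 15, -12, 5, 11] → min -12
[7, 15, -12, 5, 11, -11] → min -12
[15, -12, 5, 11, -11, -10] → min -12
[-12, 5, 11, -11, -10, 9] → min -12
[5, 11, -11, -10, 9, -10] → min -11
Maximum of these is -11.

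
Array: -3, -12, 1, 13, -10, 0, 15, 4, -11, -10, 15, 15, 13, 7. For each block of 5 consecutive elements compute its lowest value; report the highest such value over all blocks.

-10

(-3, -12, 1, 13, -10) → min -12
(-12, 1, 13, -10, 0) → min -12
(1, 13, -10, 0, 15) → min -10
(13, -10, 0, 15, 4) → min -10
(-10, 0, 15, 4, -11) → min -11
(0, 15, 4, -11, -10) → min -11
(15, 4, -11, -10, 15) → min -11
(4, -11, -10, 15, 15) → min -11
(-11, -10, 15, 15, 13) → min -11
(-10, 15, 15, 13, 7) → min -10
Highest of these is -10.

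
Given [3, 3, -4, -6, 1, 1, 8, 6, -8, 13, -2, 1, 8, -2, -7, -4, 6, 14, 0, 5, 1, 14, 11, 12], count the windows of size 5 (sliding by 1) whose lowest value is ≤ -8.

[3, 3, -4, -6, 1] → min -6
[3, -4, -6, 1, 1] → min -6
[-4, -6, 1, 1, 8] → min -6
[-6, 1, 1, 8, 6] → min -6
[1, 1, 8, 6, -8] → min -8  ≤ -8 ✓
[1, 8, 6, -8, 13] → min -8  ≤ -8 ✓
[8, 6, -8, 13, -2] → min -8  ≤ -8 ✓
[6, -8, 13, -2, 1] → min -8  ≤ -8 ✓
[-8, 13, -2, 1, 8] → min -8  ≤ -8 ✓
[13, -2, 1, 8, -2] → min -2
[-2, 1, 8, -2, -7] → min -7
[1, 8, -2, -7, -4] → min -7
[8, -2, -7, -4, 6] → min -7
[-2, -7, -4, 6, 14] → min -7
[-7, -4, 6, 14, 0] → min -7
[-4, 6, 14, 0, 5] → min -4
[6, 14, 0, 5, 1] → min 0
[14, 0, 5, 1, 14] → min 0
[0, 5, 1, 14, 11] → min 0
[5, 1, 14, 11, 12] → min 1
5 windows satisfy the condition.

5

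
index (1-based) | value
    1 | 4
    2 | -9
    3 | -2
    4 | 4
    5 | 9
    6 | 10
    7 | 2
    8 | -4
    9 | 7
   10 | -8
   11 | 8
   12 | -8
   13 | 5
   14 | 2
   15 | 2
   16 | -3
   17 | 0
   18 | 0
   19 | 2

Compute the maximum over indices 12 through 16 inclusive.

5

Elements at indices 12..16: -8, 5, 2, 2, -3
max(-8, 5, 2, 2, -3) = 5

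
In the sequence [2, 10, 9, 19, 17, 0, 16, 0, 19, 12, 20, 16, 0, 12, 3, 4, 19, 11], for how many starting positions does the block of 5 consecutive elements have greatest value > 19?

5

[2, 10, 9, 19, 17] → max 19
[10, 9, 19, 17, 0] → max 19
[9, 19, 17, 0, 16] → max 19
[19, 17, 0, 16, 0] → max 19
[17, 0, 16, 0, 19] → max 19
[0, 16, 0, 19, 12] → max 19
[16, 0, 19, 12, 20] → max 20  > 19 ✓
[0, 19, 12, 20, 16] → max 20  > 19 ✓
[19, 12, 20, 16, 0] → max 20  > 19 ✓
[12, 20, 16, 0, 12] → max 20  > 19 ✓
[20, 16, 0, 12, 3] → max 20  > 19 ✓
[16, 0, 12, 3, 4] → max 16
[0, 12, 3, 4, 19] → max 19
[12, 3, 4, 19, 11] → max 19
5 windows satisfy the condition.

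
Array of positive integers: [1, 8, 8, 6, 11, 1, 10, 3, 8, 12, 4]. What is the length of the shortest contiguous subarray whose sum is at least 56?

add 1: running sum 1 < 56
add 8: running sum 9 < 56
add 8: running sum 17 < 56
add 6: running sum 23 < 56
add 11: running sum 34 < 56
add 1: running sum 35 < 56
add 10: running sum 45 < 56
add 3: running sum 48 < 56
end 8: [1, 8, 8, 6, 11, 1, 10, 3, 8] sum 56, len 9
end 9: [8, 6, 11, 1, 10, 3, 8, 12] sum 59, len 8
end 10: [8, 6, 11, 1, 10, 3, 8, 12, 4] sum 63, len 9
Shortest qualifying length: 8.

8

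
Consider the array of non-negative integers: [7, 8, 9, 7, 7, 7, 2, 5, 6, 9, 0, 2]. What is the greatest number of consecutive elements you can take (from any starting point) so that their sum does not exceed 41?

Extend to the right; shrink from the left whenever the sum exceeds 41:
→ 7: sum 7, len 1
→ 8: sum 15, len 2
→ 9: sum 24, len 3
→ 7: sum 31, len 4
→ 7: sum 38, len 5
→ 7 (dropped 7): sum 38, len 5
→ 2: sum 40, len 6
→ 5 (dropped 8): sum 37, len 6
→ 6 (dropped 9): sum 34, len 6
→ 9 (dropped 7): sum 36, len 6
→ 0: sum 36, len 7
→ 2: sum 38, len 8
Longest length seen: 8.

8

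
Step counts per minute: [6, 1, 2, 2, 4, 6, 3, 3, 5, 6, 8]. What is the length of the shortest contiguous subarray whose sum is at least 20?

add 6: running sum 6 < 20
add 1: running sum 7 < 20
add 2: running sum 9 < 20
add 2: running sum 11 < 20
add 4: running sum 15 < 20
add 6: shortest ending here [6, 1, 2, 2, 4, 6] sum 21, len 6
add 3: shortest ending here [6, 1, 2, 2, 4, 6, 3] sum 24, len 7
add 3: shortest ending here [2, 2, 4, 6, 3, 3] sum 20, len 6
add 5: shortest ending here [4, 6, 3, 3, 5] sum 21, len 5
add 6: shortest ending here [6, 3, 3, 5, 6] sum 23, len 5
add 8: shortest ending here [3, 5, 6, 8] sum 22, len 4
Shortest qualifying length: 4.

4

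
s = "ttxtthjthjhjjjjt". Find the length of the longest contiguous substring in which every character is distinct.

3

add t: [t] len 1
add t (repeat t, move left end past it): [t] len 1
add x: [t, x] len 2
add t (repeat t, move left end past it): [x, t] len 2
add t (repeat t, move left end past it): [t] len 1
add h: [t, h] len 2
add j: [t, h, j] len 3
add t (repeat t, move left end past it): [h, j, t] len 3
add h (repeat h, move left end past it): [j, t, h] len 3
add j (repeat j, move left end past it): [t, h, j] len 3
add h (repeat h, move left end past it): [j, h] len 2
add j (repeat j, move left end past it): [h, j] len 2
add j (repeat j, move left end past it): [j] len 1
add j (repeat j, move left end past it): [j] len 1
add j (repeat j, move left end past it): [j] len 1
add t: [j, t] len 2
Longest all-distinct length: 3.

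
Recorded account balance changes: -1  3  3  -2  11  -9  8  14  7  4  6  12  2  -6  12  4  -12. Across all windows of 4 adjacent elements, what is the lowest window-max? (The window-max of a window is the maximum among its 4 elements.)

-1 3 3 -2 → max 3
3 3 -2 11 → max 11
3 -2 11 -9 → max 11
-2 11 -9 8 → max 11
11 -9 8 14 → max 14
-9 8 14 7 → max 14
8 14 7 4 → max 14
14 7 4 6 → max 14
7 4 6 12 → max 12
4 6 12 2 → max 12
6 12 2 -6 → max 12
12 2 -6 12 → max 12
2 -6 12 4 → max 12
-6 12 4 -12 → max 12
Lowest of these is 3.

3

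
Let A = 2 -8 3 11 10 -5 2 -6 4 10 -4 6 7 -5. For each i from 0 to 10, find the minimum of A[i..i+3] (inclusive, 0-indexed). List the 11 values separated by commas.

[2, -8, 3, 11] → min -8
[-8, 3, 11, 10] → min -8
[3, 11, 10, -5] → min -5
[11, 10, -5, 2] → min -5
[10, -5, 2, -6] → min -6
[-5, 2, -6, 4] → min -6
[2, -6, 4, 10] → min -6
[-6, 4, 10, -4] → min -6
[4, 10, -4, 6] → min -4
[10, -4, 6, 7] → min -4
[-4, 6, 7, -5] → min -5

-8, -8, -5, -5, -6, -6, -6, -6, -4, -4, -5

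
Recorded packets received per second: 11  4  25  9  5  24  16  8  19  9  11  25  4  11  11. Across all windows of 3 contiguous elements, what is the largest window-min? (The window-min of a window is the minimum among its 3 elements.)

Window mins for each of the 13 positions:
11 4 25 → min 4
4 25 9 → min 4
25 9 5 → min 5
9 5 24 → min 5
5 24 16 → min 5
24 16 8 → min 8
16 8 19 → min 8
8 19 9 → min 8
19 9 11 → min 9
9 11 25 → min 9
11 25 4 → min 4
25 4 11 → min 4
4 11 11 → min 4
Largest of these is 9.

9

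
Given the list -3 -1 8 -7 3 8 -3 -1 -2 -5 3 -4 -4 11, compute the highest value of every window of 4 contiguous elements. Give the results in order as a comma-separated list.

-3 -1 8 -7 → max 8
-1 8 -7 3 → max 8
8 -7 3 8 → max 8
-7 3 8 -3 → max 8
3 8 -3 -1 → max 8
8 -3 -1 -2 → max 8
-3 -1 -2 -5 → max -1
-1 -2 -5 3 → max 3
-2 -5 3 -4 → max 3
-5 3 -4 -4 → max 3
3 -4 -4 11 → max 11

8, 8, 8, 8, 8, 8, -1, 3, 3, 3, 11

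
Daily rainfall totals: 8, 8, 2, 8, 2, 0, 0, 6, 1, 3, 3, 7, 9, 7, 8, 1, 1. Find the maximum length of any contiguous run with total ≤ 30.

9

[8] sum 8 len 1
[8, 8] sum 16 len 2
[8, 8, 2] sum 18 len 3
[8, 8, 2, 8] sum 26 len 4
[8, 8, 2, 8, 2] sum 28 len 5
[8, 8, 2, 8, 2, 0] sum 28 len 6
[8, 8, 2, 8, 2, 0, 0] sum 28 len 7
[8, 2, 8, 2, 0, 0, 6] sum 26 len 7
[8, 2, 8, 2, 0, 0, 6, 1] sum 27 len 8
[8, 2, 8, 2, 0, 0, 6, 1, 3] sum 30 len 9
[2, 8, 2, 0, 0, 6, 1, 3, 3] sum 25 len 9
[8, 2, 0, 0, 6, 1, 3, 3, 7] sum 30 len 9
[0, 0, 6, 1, 3, 3, 7, 9] sum 29 len 8
[1, 3, 3, 7, 9, 7] sum 30 len 6
[9, 7, 8] sum 24 len 3
[9, 7, 8, 1] sum 25 len 4
[9, 7, 8, 1, 1] sum 26 len 5
Longest length seen: 9.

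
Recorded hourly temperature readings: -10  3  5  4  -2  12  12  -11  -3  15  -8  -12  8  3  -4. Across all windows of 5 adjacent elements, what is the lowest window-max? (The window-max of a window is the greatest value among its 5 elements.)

5

Each size-5 window and its max:
(-10, 3, 5, 4, -2) → max 5
(3, 5, 4, -2, 12) → max 12
(5, 4, -2, 12, 12) → max 12
(4, -2, 12, 12, -11) → max 12
(-2, 12, 12, -11, -3) → max 12
(12, 12, -11, -3, 15) → max 15
(12, -11, -3, 15, -8) → max 15
(-11, -3, 15, -8, -12) → max 15
(-3, 15, -8, -12, 8) → max 15
(15, -8, -12, 8, 3) → max 15
(-8, -12, 8, 3, -4) → max 8
Lowest of these is 5.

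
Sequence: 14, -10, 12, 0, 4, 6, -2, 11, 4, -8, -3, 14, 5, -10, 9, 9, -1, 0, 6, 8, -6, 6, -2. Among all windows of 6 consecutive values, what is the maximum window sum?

31

(14, -10, 12, 0, 4, 6) → sum 26
(-10, 12, 0, 4, 6, -2) → sum 10
(12, 0, 4, 6, -2, 11) → sum 31
(0, 4, 6, -2, 11, 4) → sum 23
(4, 6, -2, 11, 4, -8) → sum 15
(6, -2, 11, 4, -8, -3) → sum 8
(-2, 11, 4, -8, -3, 14) → sum 16
(11, 4, -8, -3, 14, 5) → sum 23
(4, -8, -3, 14, 5, -10) → sum 2
(-8, -3, 14, 5, -10, 9) → sum 7
(-3, 14, 5, -10, 9, 9) → sum 24
(14, 5, -10, 9, 9, -1) → sum 26
(5, -10, 9, 9, -1, 0) → sum 12
(-10, 9, 9, -1, 0, 6) → sum 13
(9, 9, -1, 0, 6, 8) → sum 31
(9, -1, 0, 6, 8, -6) → sum 16
(-1, 0, 6, 8, -6, 6) → sum 13
(0, 6, 8, -6, 6, -2) → sum 12
Maximum of these is 31.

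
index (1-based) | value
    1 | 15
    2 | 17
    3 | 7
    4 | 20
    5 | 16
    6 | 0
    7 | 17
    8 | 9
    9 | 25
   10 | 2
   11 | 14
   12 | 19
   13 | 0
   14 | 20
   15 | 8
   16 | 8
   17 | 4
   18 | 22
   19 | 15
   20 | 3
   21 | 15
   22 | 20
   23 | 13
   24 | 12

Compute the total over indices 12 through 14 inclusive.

39

Elements at indices 12..14: 19, 0, 20
sum(19, 0, 20) = 39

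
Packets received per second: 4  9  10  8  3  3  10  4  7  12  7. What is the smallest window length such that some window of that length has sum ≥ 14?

2

add 4: running sum 4 < 14
add 9: running sum 13 < 14
end 2: [9, 10] sum 19, len 2
end 3: [10, 8] sum 18, len 2
end 4: [10, 8, 3] sum 21, len 3
end 5: [8, 3, 3] sum 14, len 3
end 6: [3, 3, 10] sum 16, len 3
end 7: [10, 4] sum 14, len 2
end 8: [10, 4, 7] sum 21, len 3
end 9: [7, 12] sum 19, len 2
end 10: [12, 7] sum 19, len 2
Shortest qualifying length: 2.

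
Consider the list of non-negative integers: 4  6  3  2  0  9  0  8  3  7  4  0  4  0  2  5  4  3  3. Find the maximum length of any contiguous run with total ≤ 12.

Extend to the right; shrink from the left whenever the sum exceeds 12:
→ 4: sum 4, len 1
→ 6: sum 10, len 2
→ 3 (dropped 4): sum 9, len 2
→ 2: sum 11, len 3
→ 0: sum 11, len 4
→ 9 (dropped 6, 3): sum 11, len 3
→ 0: sum 11, len 4
→ 8 (dropped 2, 0, 9): sum 8, len 2
→ 3: sum 11, len 3
→ 7 (dropped 0, 8): sum 10, len 2
→ 4 (dropped 3): sum 11, len 2
→ 0: sum 11, len 3
→ 4 (dropped 7): sum 8, len 3
→ 0: sum 8, len 4
→ 2: sum 10, len 5
→ 5 (dropped 4): sum 11, len 5
→ 4 (dropped 0, 4): sum 11, len 4
→ 3 (dropped 0, 2): sum 12, len 3
→ 3 (dropped 5): sum 10, len 3
Longest length seen: 5.

5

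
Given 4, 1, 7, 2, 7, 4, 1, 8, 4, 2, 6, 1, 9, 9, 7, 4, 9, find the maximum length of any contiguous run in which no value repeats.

[4] len 1
[4, 1] len 2
[4, 1, 7] len 3
[4, 1, 7, 2] len 4
[2, 7] len 2
[2, 7, 4] len 3
[2, 7, 4, 1] len 4
[2, 7, 4, 1, 8] len 5
[1, 8, 4] len 3
[1, 8, 4, 2] len 4
[1, 8, 4, 2, 6] len 5
[8, 4, 2, 6, 1] len 5
[8, 4, 2, 6, 1, 9] len 6
[9] len 1
[9, 7] len 2
[9, 7, 4] len 3
[7, 4, 9] len 3
Longest all-distinct length: 6.

6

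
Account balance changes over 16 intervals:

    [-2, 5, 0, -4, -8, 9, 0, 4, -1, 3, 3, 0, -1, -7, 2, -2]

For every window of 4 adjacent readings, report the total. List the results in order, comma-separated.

Sliding a size-4 window across the 16 values:
[-2, 5, 0, -4] → sum -1
[5, 0, -4, -8] → sum -7
[0, -4, -8, 9] → sum -3
[-4, -8, 9, 0] → sum -3
[-8, 9, 0, 4] → sum 5
[9, 0, 4, -1] → sum 12
[0, 4, -1, 3] → sum 6
[4, -1, 3, 3] → sum 9
[-1, 3, 3, 0] → sum 5
[3, 3, 0, -1] → sum 5
[3, 0, -1, -7] → sum -5
[0, -1, -7, 2] → sum -6
[-1, -7, 2, -2] → sum -8

-1, -7, -3, -3, 5, 12, 6, 9, 5, 5, -5, -6, -8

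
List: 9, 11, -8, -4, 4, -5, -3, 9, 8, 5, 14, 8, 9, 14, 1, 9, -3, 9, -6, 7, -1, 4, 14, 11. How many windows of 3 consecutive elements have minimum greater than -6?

16

[9, 11, -8] → min -8
[11, -8, -4] → min -8
[-8, -4, 4] → min -8
[-4, 4, -5] → min -5  > -6 ✓
[4, -5, -3] → min -5  > -6 ✓
[-5, -3, 9] → min -5  > -6 ✓
[-3, 9, 8] → min -3  > -6 ✓
[9, 8, 5] → min 5  > -6 ✓
[8, 5, 14] → min 5  > -6 ✓
[5, 14, 8] → min 5  > -6 ✓
[14, 8, 9] → min 8  > -6 ✓
[8, 9, 14] → min 8  > -6 ✓
[9, 14, 1] → min 1  > -6 ✓
[14, 1, 9] → min 1  > -6 ✓
[1, 9, -3] → min -3  > -6 ✓
[9, -3, 9] → min -3  > -6 ✓
[-3, 9, -6] → min -6
[9, -6, 7] → min -6
[-6, 7, -1] → min -6
[7, -1, 4] → min -1  > -6 ✓
[-1, 4, 14] → min -1  > -6 ✓
[4, 14, 11] → min 4  > -6 ✓
16 windows satisfy the condition.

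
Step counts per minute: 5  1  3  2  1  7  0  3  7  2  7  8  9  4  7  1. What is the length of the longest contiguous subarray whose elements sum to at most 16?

6

→ 5: sum 5, len 1
→ 1: sum 6, len 2
→ 3: sum 9, len 3
→ 2: sum 11, len 4
→ 1: sum 12, len 5
→ 7 (dropped 5): sum 14, len 5
→ 0: sum 14, len 6
→ 3 (dropped 1): sum 16, len 6
→ 7 (dropped 3, 2, 1, 7): sum 10, len 3
→ 2: sum 12, len 4
→ 7 (dropped 0, 3): sum 16, len 3
→ 8 (dropped 7, 2): sum 15, len 2
→ 9 (dropped 7, 8): sum 9, len 1
→ 4: sum 13, len 2
→ 7 (dropped 9): sum 11, len 2
→ 1: sum 12, len 3
Longest length seen: 6.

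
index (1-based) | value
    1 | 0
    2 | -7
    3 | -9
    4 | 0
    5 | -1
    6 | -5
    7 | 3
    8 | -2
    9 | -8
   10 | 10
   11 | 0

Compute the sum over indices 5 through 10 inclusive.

-3

Elements at indices 5..10: -1, -5, 3, -2, -8, 10
sum(-1, -5, 3, -2, -8, 10) = -3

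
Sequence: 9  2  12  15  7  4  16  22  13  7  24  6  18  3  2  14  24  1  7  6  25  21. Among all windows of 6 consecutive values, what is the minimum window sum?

49

Each size-6 window and its sum:
(9, 2, 12, 15, 7, 4) → sum 49
(2, 12, 15, 7, 4, 16) → sum 56
(12, 15, 7, 4, 16, 22) → sum 76
(15, 7, 4, 16, 22, 13) → sum 77
(7, 4, 16, 22, 13, 7) → sum 69
(4, 16, 22, 13, 7, 24) → sum 86
(16, 22, 13, 7, 24, 6) → sum 88
(22, 13, 7, 24, 6, 18) → sum 90
(13, 7, 24, 6, 18, 3) → sum 71
(7, 24, 6, 18, 3, 2) → sum 60
(24, 6, 18, 3, 2, 14) → sum 67
(6, 18, 3, 2, 14, 24) → sum 67
(18, 3, 2, 14, 24, 1) → sum 62
(3, 2, 14, 24, 1, 7) → sum 51
(2, 14, 24, 1, 7, 6) → sum 54
(14, 24, 1, 7, 6, 25) → sum 77
(24, 1, 7, 6, 25, 21) → sum 84
Minimum of these is 49.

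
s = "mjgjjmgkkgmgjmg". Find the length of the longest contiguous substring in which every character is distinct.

add m: [m] len 1
add j: [m, j] len 2
add g: [m, j, g] len 3
add j (repeat j, move left end past it): [g, j] len 2
add j (repeat j, move left end past it): [j] len 1
add m: [j, m] len 2
add g: [j, m, g] len 3
add k: [j, m, g, k] len 4
add k (repeat k, move left end past it): [k] len 1
add g: [k, g] len 2
add m: [k, g, m] len 3
add g (repeat g, move left end past it): [m, g] len 2
add j: [m, g, j] len 3
add m (repeat m, move left end past it): [g, j, m] len 3
add g (repeat g, move left end past it): [j, m, g] len 3
Longest all-distinct length: 4.

4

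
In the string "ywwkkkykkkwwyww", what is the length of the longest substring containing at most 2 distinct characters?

7

Extend right; when distinct count exceeds 2, shrink from the left:
[y] 1 distinct, len 1
[y, w] 2 distinct, len 2
[y, w, w] 2 distinct, len 3
[w, w, k] 2 distinct, len 3
[w, w, k, k] 2 distinct, len 4
[w, w, k, k, k] 2 distinct, len 5
[k, k, k, y] 2 distinct, len 4
[k, k, k, y, k] 2 distinct, len 5
[k, k, k, y, k, k] 2 distinct, len 6
[k, k, k, y, k, k, k] 2 distinct, len 7
[k, k, k, w] 2 distinct, len 4
[k, k, k, w, w] 2 distinct, len 5
[w, w, y] 2 distinct, len 3
[w, w, y, w] 2 distinct, len 4
[w, w, y, w, w] 2 distinct, len 5
Longest length with ≤2 distinct: 7.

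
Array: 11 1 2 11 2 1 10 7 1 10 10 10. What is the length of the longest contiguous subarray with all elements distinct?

add 11: [11] len 1
add 1: [11, 1] len 2
add 2: [11, 1, 2] len 3
add 11 (repeat 11, move left end past it): [1, 2, 11] len 3
add 2 (repeat 2, move left end past it): [11, 2] len 2
add 1: [11, 2, 1] len 3
add 10: [11, 2, 1, 10] len 4
add 7: [11, 2, 1, 10, 7] len 5
add 1 (repeat 1, move left end past it): [10, 7, 1] len 3
add 10 (repeat 10, move left end past it): [7, 1, 10] len 3
add 10 (repeat 10, move left end past it): [10] len 1
add 10 (repeat 10, move left end past it): [10] len 1
Longest all-distinct length: 5.

5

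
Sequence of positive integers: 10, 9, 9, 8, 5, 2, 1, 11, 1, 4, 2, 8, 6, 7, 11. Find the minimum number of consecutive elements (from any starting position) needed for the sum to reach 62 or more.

Extend right; whenever the sum reaches 62, record the length and shrink from the left:
add 10: running sum 10 < 62
add 9: running sum 19 < 62
add 9: running sum 28 < 62
add 8: running sum 36 < 62
add 5: running sum 41 < 62
add 2: running sum 43 < 62
add 1: running sum 44 < 62
add 11: running sum 55 < 62
add 1: running sum 56 < 62
add 4: running sum 60 < 62
add 2: shortest ending here [10, 9, 9, 8, 5, 2, 1, 11, 1, 4, 2] sum 62, len 11
add 8: shortest ending here [10, 9, 9, 8, 5, 2, 1, 11, 1, 4, 2, 8] sum 70, len 12
add 6: shortest ending here [9, 9, 8, 5, 2, 1, 11, 1, 4, 2, 8, 6] sum 66, len 12
add 7: shortest ending here [9, 8, 5, 2, 1, 11, 1, 4, 2, 8, 6, 7] sum 64, len 12
add 11: shortest ending here [8, 5, 2, 1, 11, 1, 4, 2, 8, 6, 7, 11] sum 66, len 12
Shortest qualifying length: 11.

11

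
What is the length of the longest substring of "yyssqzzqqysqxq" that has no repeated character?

[y] len 1
[y] len 1
[y, s] len 2
[s] len 1
[s, q] len 2
[s, q, z] len 3
[z] len 1
[z, q] len 2
[q] len 1
[q, y] len 2
[q, y, s] len 3
[y, s, q] len 3
[y, s, q, x] len 4
[x, q] len 2
Longest all-distinct length: 4.

4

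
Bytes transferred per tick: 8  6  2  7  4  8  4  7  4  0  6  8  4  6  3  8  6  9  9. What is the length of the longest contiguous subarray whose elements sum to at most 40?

8

Extend to the right; shrink from the left whenever the sum exceeds 40:
add 8: [8] sum 8, len 1
add 6: [8, 6] sum 14, len 2
add 2: [8, 6, 2] sum 16, len 3
add 7: [8, 6, 2, 7] sum 23, len 4
add 4: [8, 6, 2, 7, 4] sum 27, len 5
add 8: [8, 6, 2, 7, 4, 8] sum 35, len 6
add 4: [8, 6, 2, 7, 4, 8, 4] sum 39, len 7
add 7: [6, 2, 7, 4, 8, 4, 7] sum 38, len 7
add 4: [2, 7, 4, 8, 4, 7, 4] sum 36, len 7
add 0: [2, 7, 4, 8, 4, 7, 4, 0] sum 36, len 8
add 6: [7, 4, 8, 4, 7, 4, 0, 6] sum 40, len 8
add 8: [8, 4, 7, 4, 0, 6, 8] sum 37, len 7
add 4: [4, 7, 4, 0, 6, 8, 4] sum 33, len 7
add 6: [4, 7, 4, 0, 6, 8, 4, 6] sum 39, len 8
add 3: [7, 4, 0, 6, 8, 4, 6, 3] sum 38, len 8
add 8: [4, 0, 6, 8, 4, 6, 3, 8] sum 39, len 8
add 6: [8, 4, 6, 3, 8, 6] sum 35, len 6
add 9: [4, 6, 3, 8, 6, 9] sum 36, len 6
add 9: [3, 8, 6, 9, 9] sum 35, len 5
Longest length seen: 8.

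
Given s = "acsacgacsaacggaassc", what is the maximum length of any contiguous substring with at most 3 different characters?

7

Extend right; when distinct count exceeds 3, shrink from the left:
[a] 1 distinct, len 1
[a, c] 2 distinct, len 2
[a, c, s] 3 distinct, len 3
[a, c, s, a] 3 distinct, len 4
[a, c, s, a, c] 3 distinct, len 5
[a, c, g] 3 distinct, len 3
[a, c, g, a] 3 distinct, len 4
[a, c, g, a, c] 3 distinct, len 5
[a, c, s] 3 distinct, len 3
[a, c, s, a] 3 distinct, len 4
[a, c, s, a, a] 3 distinct, len 5
[a, c, s, a, a, c] 3 distinct, len 6
[a, a, c, g] 3 distinct, len 4
[a, a, c, g, g] 3 distinct, len 5
[a, a, c, g, g, a] 3 distinct, len 6
[a, a, c, g, g, a, a] 3 distinct, len 7
[g, g, a, a, s] 3 distinct, len 5
[g, g, a, a, s, s] 3 distinct, len 6
[a, a, s, s, c] 3 distinct, len 5
Longest length with ≤3 distinct: 7.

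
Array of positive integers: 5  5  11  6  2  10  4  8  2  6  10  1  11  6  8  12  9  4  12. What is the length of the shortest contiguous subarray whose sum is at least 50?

add 5: running sum 5 < 50
add 5: running sum 10 < 50
add 11: running sum 21 < 50
add 6: running sum 27 < 50
add 2: running sum 29 < 50
add 10: running sum 39 < 50
add 4: running sum 43 < 50
add 8: shortest ending here [5, 5, 11, 6, 2, 10, 4, 8] sum 51, len 8
add 2: shortest ending here [5, 5, 11, 6, 2, 10, 4, 8, 2] sum 53, len 9
add 6: shortest ending here [5, 11, 6, 2, 10, 4, 8, 2, 6] sum 54, len 9
add 10: shortest ending here [11, 6, 2, 10, 4, 8, 2, 6, 10] sum 59, len 9
add 1: shortest ending here [11, 6, 2, 10, 4, 8, 2, 6, 10, 1] sum 60, len 10
add 11: shortest ending here [10, 4, 8, 2, 6, 10, 1, 11] sum 52, len 8
add 6: shortest ending here [10, 4, 8, 2, 6, 10, 1, 11, 6] sum 58, len 9
add 8: shortest ending here [8, 2, 6, 10, 1, 11, 6, 8] sum 52, len 8
add 12: shortest ending here [6, 10, 1, 11, 6, 8, 12] sum 54, len 7
add 9: shortest ending here [10, 1, 11, 6, 8, 12, 9] sum 57, len 7
add 4: shortest ending here [11, 6, 8, 12, 9, 4] sum 50, len 6
add 12: shortest ending here [6, 8, 12, 9, 4, 12] sum 51, len 6
Shortest qualifying length: 6.

6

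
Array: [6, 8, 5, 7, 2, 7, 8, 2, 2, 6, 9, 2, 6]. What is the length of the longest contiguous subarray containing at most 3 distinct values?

[6] 1 distinct, len 1
[6, 8] 2 distinct, len 2
[6, 8, 5] 3 distinct, len 3
[8, 5, 7] 3 distinct, len 3
[5, 7, 2] 3 distinct, len 3
[5, 7, 2, 7] 3 distinct, len 4
[7, 2, 7, 8] 3 distinct, len 4
[7, 2, 7, 8, 2] 3 distinct, len 5
[7, 2, 7, 8, 2, 2] 3 distinct, len 6
[8, 2, 2, 6] 3 distinct, len 4
[2, 2, 6, 9] 3 distinct, len 4
[2, 2, 6, 9, 2] 3 distinct, len 5
[2, 2, 6, 9, 2, 6] 3 distinct, len 6
Longest length with ≤3 distinct: 6.

6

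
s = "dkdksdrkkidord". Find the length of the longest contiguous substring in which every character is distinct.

add d: [d] len 1
add k: [d, k] len 2
add d (repeat d, move left end past it): [k, d] len 2
add k (repeat k, move left end past it): [d, k] len 2
add s: [d, k, s] len 3
add d (repeat d, move left end past it): [k, s, d] len 3
add r: [k, s, d, r] len 4
add k (repeat k, move left end past it): [s, d, r, k] len 4
add k (repeat k, move left end past it): [k] len 1
add i: [k, i] len 2
add d: [k, i, d] len 3
add o: [k, i, d, o] len 4
add r: [k, i, d, o, r] len 5
add d (repeat d, move left end past it): [o, r, d] len 3
Longest all-distinct length: 5.

5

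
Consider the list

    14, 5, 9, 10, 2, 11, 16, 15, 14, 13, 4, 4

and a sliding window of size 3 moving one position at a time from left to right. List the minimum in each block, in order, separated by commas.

Sliding a size-3 window across the 12 values:
[14, 5, 9] → min 5
[5, 9, 10] → min 5
[9, 10, 2] → min 2
[10, 2, 11] → min 2
[2, 11, 16] → min 2
[11, 16, 15] → min 11
[16, 15, 14] → min 14
[15, 14, 13] → min 13
[14, 13, 4] → min 4
[13, 4, 4] → min 4

5, 5, 2, 2, 2, 11, 14, 13, 4, 4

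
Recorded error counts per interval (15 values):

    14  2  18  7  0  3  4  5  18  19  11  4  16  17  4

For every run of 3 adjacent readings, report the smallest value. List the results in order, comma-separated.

2, 2, 0, 0, 0, 3, 4, 5, 11, 4, 4, 4, 4

[14, 2, 18] → min 2
[2, 18, 7] → min 2
[18, 7, 0] → min 0
[7, 0, 3] → min 0
[0, 3, 4] → min 0
[3, 4, 5] → min 3
[4, 5, 18] → min 4
[5, 18, 19] → min 5
[18, 19, 11] → min 11
[19, 11, 4] → min 4
[11, 4, 16] → min 4
[4, 16, 17] → min 4
[16, 17, 4] → min 4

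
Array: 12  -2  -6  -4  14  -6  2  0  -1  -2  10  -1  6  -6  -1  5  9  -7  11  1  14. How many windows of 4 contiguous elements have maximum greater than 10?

12 -2 -6 -4 → max 12  > 10 ✓
-2 -6 -4 14 → max 14  > 10 ✓
-6 -4 14 -6 → max 14  > 10 ✓
-4 14 -6 2 → max 14  > 10 ✓
14 -6 2 0 → max 14  > 10 ✓
-6 2 0 -1 → max 2
2 0 -1 -2 → max 2
0 -1 -2 10 → max 10
-1 -2 10 -1 → max 10
-2 10 -1 6 → max 10
10 -1 6 -6 → max 10
-1 6 -6 -1 → max 6
6 -6 -1 5 → max 6
-6 -1 5 9 → max 9
-1 5 9 -7 → max 9
5 9 -7 11 → max 11  > 10 ✓
9 -7 11 1 → max 11  > 10 ✓
-7 11 1 14 → max 14  > 10 ✓
8 windows satisfy the condition.

8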